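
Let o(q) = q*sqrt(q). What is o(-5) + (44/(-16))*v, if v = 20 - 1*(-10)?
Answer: -165/2 - 5*I*sqrt(5) ≈ -82.5 - 11.18*I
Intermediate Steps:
v = 30 (v = 20 + 10 = 30)
o(q) = q**(3/2)
o(-5) + (44/(-16))*v = (-5)**(3/2) + (44/(-16))*30 = -5*I*sqrt(5) + (44*(-1/16))*30 = -5*I*sqrt(5) - 11/4*30 = -5*I*sqrt(5) - 165/2 = -165/2 - 5*I*sqrt(5)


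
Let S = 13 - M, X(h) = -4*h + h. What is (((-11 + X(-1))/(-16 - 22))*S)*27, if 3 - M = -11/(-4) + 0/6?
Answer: 1377/19 ≈ 72.474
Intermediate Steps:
M = 1/4 (M = 3 - (-11/(-4) + 0/6) = 3 - (-11*(-1/4) + 0*(1/6)) = 3 - (11/4 + 0) = 3 - 1*11/4 = 3 - 11/4 = 1/4 ≈ 0.25000)
X(h) = -3*h
S = 51/4 (S = 13 - 1*1/4 = 13 - 1/4 = 51/4 ≈ 12.750)
(((-11 + X(-1))/(-16 - 22))*S)*27 = (((-11 - 3*(-1))/(-16 - 22))*(51/4))*27 = (((-11 + 3)/(-38))*(51/4))*27 = (-8*(-1/38)*(51/4))*27 = ((4/19)*(51/4))*27 = (51/19)*27 = 1377/19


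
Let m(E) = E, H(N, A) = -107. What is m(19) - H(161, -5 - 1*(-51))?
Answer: 126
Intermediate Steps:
m(19) - H(161, -5 - 1*(-51)) = 19 - 1*(-107) = 19 + 107 = 126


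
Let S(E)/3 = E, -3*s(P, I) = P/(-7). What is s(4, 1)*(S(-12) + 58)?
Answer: 88/21 ≈ 4.1905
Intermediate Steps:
s(P, I) = P/21 (s(P, I) = -P/(3*(-7)) = -P*(-1)/(3*7) = -(-1)*P/21 = P/21)
S(E) = 3*E
s(4, 1)*(S(-12) + 58) = ((1/21)*4)*(3*(-12) + 58) = 4*(-36 + 58)/21 = (4/21)*22 = 88/21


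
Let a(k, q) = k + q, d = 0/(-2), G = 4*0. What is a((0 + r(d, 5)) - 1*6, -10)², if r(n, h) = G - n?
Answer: 256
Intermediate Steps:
G = 0
d = 0 (d = 0*(-½) = 0)
r(n, h) = -n (r(n, h) = 0 - n = -n)
a((0 + r(d, 5)) - 1*6, -10)² = (((0 - 1*0) - 1*6) - 10)² = (((0 + 0) - 6) - 10)² = ((0 - 6) - 10)² = (-6 - 10)² = (-16)² = 256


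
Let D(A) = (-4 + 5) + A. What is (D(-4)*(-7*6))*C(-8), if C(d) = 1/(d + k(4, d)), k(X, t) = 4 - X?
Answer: -63/4 ≈ -15.750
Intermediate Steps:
D(A) = 1 + A
C(d) = 1/d (C(d) = 1/(d + (4 - 1*4)) = 1/(d + (4 - 4)) = 1/(d + 0) = 1/d)
(D(-4)*(-7*6))*C(-8) = ((1 - 4)*(-7*6))/(-8) = -3*(-42)*(-1/8) = 126*(-1/8) = -63/4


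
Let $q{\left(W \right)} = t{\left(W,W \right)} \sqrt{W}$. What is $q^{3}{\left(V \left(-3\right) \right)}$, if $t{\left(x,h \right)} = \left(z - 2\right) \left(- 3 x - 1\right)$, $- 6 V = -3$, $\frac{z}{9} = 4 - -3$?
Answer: $- \frac{233563449 i \sqrt{6}}{32} \approx - 1.7878 \cdot 10^{7} i$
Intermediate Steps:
$z = 63$ ($z = 9 \left(4 - -3\right) = 9 \left(4 + 3\right) = 9 \cdot 7 = 63$)
$V = \frac{1}{2}$ ($V = \left(- \frac{1}{6}\right) \left(-3\right) = \frac{1}{2} \approx 0.5$)
$t{\left(x,h \right)} = -61 - 183 x$ ($t{\left(x,h \right)} = \left(63 - 2\right) \left(- 3 x - 1\right) = 61 \left(-1 - 3 x\right) = -61 - 183 x$)
$q{\left(W \right)} = \sqrt{W} \left(-61 - 183 W\right)$ ($q{\left(W \right)} = \left(-61 - 183 W\right) \sqrt{W} = \sqrt{W} \left(-61 - 183 W\right)$)
$q^{3}{\left(V \left(-3\right) \right)} = \left(\sqrt{\frac{1}{2} \left(-3\right)} \left(-61 - 183 \cdot \frac{1}{2} \left(-3\right)\right)\right)^{3} = \left(\sqrt{- \frac{3}{2}} \left(-61 - - \frac{549}{2}\right)\right)^{3} = \left(\frac{i \sqrt{6}}{2} \left(-61 + \frac{549}{2}\right)\right)^{3} = \left(\frac{i \sqrt{6}}{2} \cdot \frac{427}{2}\right)^{3} = \left(\frac{427 i \sqrt{6}}{4}\right)^{3} = - \frac{233563449 i \sqrt{6}}{32}$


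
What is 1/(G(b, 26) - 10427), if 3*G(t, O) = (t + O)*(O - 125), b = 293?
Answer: -1/20954 ≈ -4.7724e-5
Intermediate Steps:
G(t, O) = (-125 + O)*(O + t)/3 (G(t, O) = ((t + O)*(O - 125))/3 = ((O + t)*(-125 + O))/3 = ((-125 + O)*(O + t))/3 = (-125 + O)*(O + t)/3)
1/(G(b, 26) - 10427) = 1/((-125/3*26 - 125/3*293 + (1/3)*26**2 + (1/3)*26*293) - 10427) = 1/((-3250/3 - 36625/3 + (1/3)*676 + 7618/3) - 10427) = 1/((-3250/3 - 36625/3 + 676/3 + 7618/3) - 10427) = 1/(-10527 - 10427) = 1/(-20954) = -1/20954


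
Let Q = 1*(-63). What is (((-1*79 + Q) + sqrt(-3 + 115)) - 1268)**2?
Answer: 1988212 - 11280*sqrt(7) ≈ 1.9584e+6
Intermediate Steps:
Q = -63
(((-1*79 + Q) + sqrt(-3 + 115)) - 1268)**2 = (((-1*79 - 63) + sqrt(-3 + 115)) - 1268)**2 = (((-79 - 63) + sqrt(112)) - 1268)**2 = ((-142 + 4*sqrt(7)) - 1268)**2 = (-1410 + 4*sqrt(7))**2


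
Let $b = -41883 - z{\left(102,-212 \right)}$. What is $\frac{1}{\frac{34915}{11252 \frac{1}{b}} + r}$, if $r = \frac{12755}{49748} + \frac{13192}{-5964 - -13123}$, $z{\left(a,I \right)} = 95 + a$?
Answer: $- \frac{1001838506716}{130812363503102207} \approx -7.6586 \cdot 10^{-6}$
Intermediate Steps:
$b = -42080$ ($b = -41883 - \left(95 + 102\right) = -41883 - 197 = -42080$)
$r = \frac{747588661}{356145932}$ ($r = 12755 \cdot \frac{1}{49748} + \frac{13192}{-5964 + 13123} = \frac{12755}{49748} + \frac{13192}{7159} = \frac{747588661}{356145932} \approx 2.0991$)
$\frac{1}{\frac{34915}{11252 \frac{1}{b}} + r} = \frac{1}{\frac{34915}{11252 \frac{1}{-42080}} + \frac{747588661}{356145932}} = \frac{1}{\frac{34915}{11252 \left(- \frac{1}{42080}\right)} + \frac{747588661}{356145932}} = \frac{1}{\frac{34915}{- \frac{2813}{10520}} + \frac{747588661}{356145932}} = \frac{1}{34915 \left(- \frac{10520}{2813}\right) + \frac{747588661}{356145932}} = \frac{1}{- \frac{367305800}{2813} + \frac{747588661}{356145932}} = \frac{1}{- \frac{130812363503102207}{1001838506716}} = - \frac{1001838506716}{130812363503102207}$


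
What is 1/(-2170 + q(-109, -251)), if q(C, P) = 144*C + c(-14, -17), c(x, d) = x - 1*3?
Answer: -1/17883 ≈ -5.5919e-5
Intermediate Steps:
c(x, d) = -3 + x (c(x, d) = x - 3 = -3 + x)
q(C, P) = -17 + 144*C (q(C, P) = 144*C + (-3 - 14) = 144*C - 17 = -17 + 144*C)
1/(-2170 + q(-109, -251)) = 1/(-2170 + (-17 + 144*(-109))) = 1/(-2170 + (-17 - 15696)) = 1/(-2170 - 15713) = 1/(-17883) = -1/17883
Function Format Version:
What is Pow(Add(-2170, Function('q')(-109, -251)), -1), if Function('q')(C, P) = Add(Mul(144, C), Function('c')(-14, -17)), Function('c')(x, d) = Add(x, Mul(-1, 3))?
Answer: Rational(-1, 17883) ≈ -5.5919e-5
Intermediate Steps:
Function('c')(x, d) = Add(-3, x) (Function('c')(x, d) = Add(x, -3) = Add(-3, x))
Function('q')(C, P) = Add(-17, Mul(144, C)) (Function('q')(C, P) = Add(Mul(144, C), Add(-3, -14)) = Add(Mul(144, C), -17) = Add(-17, Mul(144, C)))
Pow(Add(-2170, Function('q')(-109, -251)), -1) = Pow(Add(-2170, Add(-17, Mul(144, -109))), -1) = Pow(Add(-2170, Add(-17, -15696)), -1) = Pow(Add(-2170, -15713), -1) = Pow(-17883, -1) = Rational(-1, 17883)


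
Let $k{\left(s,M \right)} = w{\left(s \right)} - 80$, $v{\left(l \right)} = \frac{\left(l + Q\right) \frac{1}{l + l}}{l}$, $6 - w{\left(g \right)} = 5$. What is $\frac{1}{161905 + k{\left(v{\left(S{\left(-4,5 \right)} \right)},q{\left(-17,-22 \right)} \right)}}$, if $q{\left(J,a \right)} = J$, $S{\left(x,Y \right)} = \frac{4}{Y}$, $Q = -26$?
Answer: $\frac{1}{161826} \approx 6.1795 \cdot 10^{-6}$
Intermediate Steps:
$w{\left(g \right)} = 1$ ($w{\left(g \right)} = 6 - 5 = 1$)
$v{\left(l \right)} = \frac{-26 + l}{2 l^{2}}$ ($v{\left(l \right)} = \frac{\left(l - 26\right) \frac{1}{l + l}}{l} = \frac{\left(-26 + l\right) \frac{1}{2 l}}{l} = \frac{\frac{1}{2} \frac{1}{l} \left(-26 + l\right)}{l} = \frac{-26 + l}{2 l^{2}}$)
$k{\left(s,M \right)} = -79$ ($k{\left(s,M \right)} = 1 - 80 = -79$)
$\frac{1}{161905 + k{\left(v{\left(S{\left(-4,5 \right)} \right)},q{\left(-17,-22 \right)} \right)}} = \frac{1}{161905 - 79} = \frac{1}{161826}$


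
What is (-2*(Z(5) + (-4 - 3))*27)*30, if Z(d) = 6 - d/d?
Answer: 3240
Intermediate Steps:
Z(d) = 5 (Z(d) = 6 - 1*1 = 6 - 1 = 5)
(-2*(Z(5) + (-4 - 3))*27)*30 = (-2*(5 + (-4 - 3))*27)*30 = (-2*(5 - 7)*27)*30 = (-2*(-2)*27)*30 = (4*27)*30 = 108*30 = 3240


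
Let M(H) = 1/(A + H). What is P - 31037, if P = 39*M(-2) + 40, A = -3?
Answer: -155024/5 ≈ -31005.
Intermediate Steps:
M(H) = 1/(-3 + H)
P = 161/5 (P = 39/(-3 - 2) + 40 = 39/(-5) + 40 = 39*(-⅕) + 40 = -39/5 + 40 = 161/5 ≈ 32.200)
P - 31037 = 161/5 - 31037 = -155024/5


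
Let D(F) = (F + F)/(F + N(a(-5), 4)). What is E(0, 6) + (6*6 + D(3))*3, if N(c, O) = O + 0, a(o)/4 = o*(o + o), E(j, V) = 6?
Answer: 816/7 ≈ 116.57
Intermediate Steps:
a(o) = 8*o**2 (a(o) = 4*(o*(o + o)) = 4*(o*(2*o)) = 4*(2*o**2) = 8*o**2)
N(c, O) = O
D(F) = 2*F/(4 + F) (D(F) = (F + F)/(F + 4) = (2*F)/(4 + F) = 2*F/(4 + F))
E(0, 6) + (6*6 + D(3))*3 = 6 + (6*6 + 2*3/(4 + 3))*3 = 6 + (36 + 2*3/7)*3 = 6 + (36 + 2*3*(1/7))*3 = 6 + (36 + 6/7)*3 = 6 + (258/7)*3 = 6 + 774/7 = 816/7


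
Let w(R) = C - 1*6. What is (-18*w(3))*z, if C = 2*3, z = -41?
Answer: 0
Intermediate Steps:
C = 6
w(R) = 0 (w(R) = 6 - 1*6 = 6 - 6 = 0)
(-18*w(3))*z = -18*0*(-41) = 0*(-41) = 0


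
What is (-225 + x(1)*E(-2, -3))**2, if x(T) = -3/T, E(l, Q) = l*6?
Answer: 35721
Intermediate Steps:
E(l, Q) = 6*l
(-225 + x(1)*E(-2, -3))**2 = (-225 + (-3/1)*(6*(-2)))**2 = (-225 - 3*1*(-12))**2 = (-225 - 3*(-12))**2 = (-225 + 36)**2 = (-189)**2 = 35721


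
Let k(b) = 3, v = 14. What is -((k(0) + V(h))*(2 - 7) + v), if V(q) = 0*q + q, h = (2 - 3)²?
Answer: 6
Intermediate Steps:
h = 1 (h = (-1)² = 1)
V(q) = q (V(q) = 0 + q = q)
-((k(0) + V(h))*(2 - 7) + v) = -((3 + 1)*(2 - 7) + 14) = -(4*(-5) + 14) = -(-20 + 14) = -1*(-6) = 6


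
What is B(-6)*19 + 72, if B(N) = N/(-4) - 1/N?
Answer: 311/3 ≈ 103.67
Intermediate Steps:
B(N) = -1/N - N/4 (B(N) = N*(-¼) - 1/N = -N/4 - 1/N = -1/N - N/4)
B(-6)*19 + 72 = (-1/(-6) - ¼*(-6))*19 + 72 = (-1*(-⅙) + 3/2)*19 + 72 = (⅙ + 3/2)*19 + 72 = (5/3)*19 + 72 = 95/3 + 72 = 311/3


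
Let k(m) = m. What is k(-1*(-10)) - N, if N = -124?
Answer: 134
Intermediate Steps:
k(-1*(-10)) - N = -1*(-10) - 1*(-124) = 10 + 124 = 134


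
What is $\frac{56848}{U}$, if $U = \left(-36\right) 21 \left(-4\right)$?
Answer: $\frac{3553}{189} \approx 18.799$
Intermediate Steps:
$U = 3024$ ($U = \left(-756\right) \left(-4\right) = 3024$)
$\frac{56848}{U} = \frac{56848}{3024} = 56848 \cdot \frac{1}{3024} = \frac{3553}{189}$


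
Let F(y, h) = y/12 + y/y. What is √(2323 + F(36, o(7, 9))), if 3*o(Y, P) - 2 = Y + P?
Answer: √2327 ≈ 48.239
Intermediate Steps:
o(Y, P) = ⅔ + P/3 + Y/3 (o(Y, P) = ⅔ + (Y + P)/3 = ⅔ + (P + Y)/3 = ⅔ + (P/3 + Y/3) = ⅔ + P/3 + Y/3)
F(y, h) = 1 + y/12 (F(y, h) = y*(1/12) + 1 = y/12 + 1 = 1 + y/12)
√(2323 + F(36, o(7, 9))) = √(2323 + (1 + (1/12)*36)) = √(2323 + (1 + 3)) = √(2323 + 4) = √2327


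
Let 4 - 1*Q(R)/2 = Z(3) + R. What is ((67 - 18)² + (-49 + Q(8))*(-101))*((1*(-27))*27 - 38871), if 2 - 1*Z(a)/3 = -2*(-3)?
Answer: -227066400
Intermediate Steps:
Z(a) = -12 (Z(a) = 6 - (-6)*(-3) = 6 - 3*6 = 6 - 18 = -12)
Q(R) = 32 - 2*R (Q(R) = 8 - 2*(-12 + R) = 8 + (24 - 2*R) = 32 - 2*R)
((67 - 18)² + (-49 + Q(8))*(-101))*((1*(-27))*27 - 38871) = ((67 - 18)² + (-49 + (32 - 2*8))*(-101))*((1*(-27))*27 - 38871) = (49² + (-49 + (32 - 16))*(-101))*(-27*27 - 38871) = (2401 + (-49 + 16)*(-101))*(-729 - 38871) = (2401 - 33*(-101))*(-39600) = (2401 + 3333)*(-39600) = 5734*(-39600) = -227066400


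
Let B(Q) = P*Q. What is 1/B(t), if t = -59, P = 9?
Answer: -1/531 ≈ -0.0018832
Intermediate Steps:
B(Q) = 9*Q
1/B(t) = 1/(9*(-59)) = 1/(-531) = -1/531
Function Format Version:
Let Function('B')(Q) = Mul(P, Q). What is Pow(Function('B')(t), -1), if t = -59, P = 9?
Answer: Rational(-1, 531) ≈ -0.0018832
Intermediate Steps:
Function('B')(Q) = Mul(9, Q)
Pow(Function('B')(t), -1) = Pow(Mul(9, -59), -1) = Pow(-531, -1) = Rational(-1, 531)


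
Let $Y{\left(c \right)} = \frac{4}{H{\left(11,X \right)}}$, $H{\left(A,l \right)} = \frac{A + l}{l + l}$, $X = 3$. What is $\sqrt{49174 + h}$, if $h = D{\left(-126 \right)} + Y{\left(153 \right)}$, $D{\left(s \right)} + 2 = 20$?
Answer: $\frac{2 \sqrt{602623}}{7} \approx 221.8$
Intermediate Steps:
$D{\left(s \right)} = 18$ ($D{\left(s \right)} = -2 + 20 = 18$)
$H{\left(A,l \right)} = \frac{A + l}{2 l}$
$Y{\left(c \right)} = \frac{12}{7}$ ($Y{\left(c \right)} = \frac{4}{\frac{1}{2} \cdot \frac{1}{3} \left(11 + 3\right)} = \frac{4}{\frac{1}{2} \cdot \frac{1}{3} \cdot 14} = \frac{4}{\frac{7}{3}} = 4 \cdot \frac{3}{7} = \frac{12}{7}$)
$h = \frac{138}{7}$ ($h = 18 + \frac{12}{7} = \frac{138}{7} \approx 19.714$)
$\sqrt{49174 + h} = \sqrt{49174 + \frac{138}{7}} = \sqrt{\frac{344356}{7}} = \frac{2 \sqrt{602623}}{7}$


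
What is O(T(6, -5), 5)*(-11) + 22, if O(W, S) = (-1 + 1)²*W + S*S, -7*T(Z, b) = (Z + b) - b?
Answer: -253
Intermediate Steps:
T(Z, b) = -Z/7 (T(Z, b) = -((Z + b) - b)/7 = -Z/7)
O(W, S) = S² (O(W, S) = 0²*W + S² = 0*W + S² = 0 + S² = S²)
O(T(6, -5), 5)*(-11) + 22 = 5²*(-11) + 22 = 25*(-11) + 22 = -275 + 22 = -253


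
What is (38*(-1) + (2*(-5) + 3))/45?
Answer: -1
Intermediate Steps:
(38*(-1) + (2*(-5) + 3))/45 = (-38 + (-10 + 3))*(1/45) = (-38 - 7)*(1/45) = -45*1/45 = -1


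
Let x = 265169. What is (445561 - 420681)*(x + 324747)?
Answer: 14677110080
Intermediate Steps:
(445561 - 420681)*(x + 324747) = (445561 - 420681)*(265169 + 324747) = 24880*589916 = 14677110080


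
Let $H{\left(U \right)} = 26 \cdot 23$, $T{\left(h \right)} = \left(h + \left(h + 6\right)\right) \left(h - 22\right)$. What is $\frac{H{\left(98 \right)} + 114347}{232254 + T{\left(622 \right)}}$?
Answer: $\frac{38315}{327418} \approx 0.11702$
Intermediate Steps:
$T{\left(h \right)} = \left(-22 + h\right) \left(6 + 2 h\right)$ ($T{\left(h \right)} = \left(h + \left(6 + h\right)\right) \left(-22 + h\right) = \left(6 + 2 h\right) \left(-22 + h\right) = \left(-22 + h\right) \left(6 + 2 h\right)$)
$H{\left(U \right)} = 598$
$\frac{H{\left(98 \right)} + 114347}{232254 + T{\left(622 \right)}} = \frac{598 + 114347}{232254 - \left(23768 - 773768\right)} = \frac{114945}{232254 - -750000} = \frac{114945}{232254 + 750000} = \frac{114945}{982254} = 114945 \cdot \frac{1}{982254} = \frac{38315}{327418}$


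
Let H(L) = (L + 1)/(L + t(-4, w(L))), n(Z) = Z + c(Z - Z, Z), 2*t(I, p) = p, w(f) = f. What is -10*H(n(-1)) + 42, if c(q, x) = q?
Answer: 42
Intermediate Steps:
t(I, p) = p/2
n(Z) = Z (n(Z) = Z + (Z - Z) = Z + 0 = Z)
H(L) = 2*(1 + L)/(3*L) (H(L) = (L + 1)/(L + L/2) = (1 + L)/((3*L/2)) = (1 + L)*(2/(3*L)) = 2*(1 + L)/(3*L))
-10*H(n(-1)) + 42 = -20*(1 - 1)/(3*(-1)) + 42 = -20*(-1)*0/3 + 42 = -10*0 + 42 = 0 + 42 = 42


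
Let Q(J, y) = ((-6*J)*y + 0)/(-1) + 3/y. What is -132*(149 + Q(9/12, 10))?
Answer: -128238/5 ≈ -25648.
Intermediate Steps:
Q(J, y) = 3/y + 6*J*y (Q(J, y) = (-6*J*y + 0)*(-1) + 3/y = -6*J*y*(-1) + 3/y = 6*J*y + 3/y = 3/y + 6*J*y)
-132*(149 + Q(9/12, 10)) = -132*(149 + (3/10 + 6*(9/12)*10)) = -132*(149 + (3*(1/10) + 6*(9*(1/12))*10)) = -132*(149 + (3/10 + 6*(3/4)*10)) = -132*(149 + (3/10 + 45)) = -132*(149 + 453/10) = -132*1943/10 = -128238/5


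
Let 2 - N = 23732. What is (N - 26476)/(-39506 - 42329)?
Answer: 3862/6295 ≈ 0.61350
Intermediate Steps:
N = -23730 (N = 2 - 1*23732 = 2 - 23732 = -23730)
(N - 26476)/(-39506 - 42329) = (-23730 - 26476)/(-39506 - 42329) = -50206/(-81835) = -50206*(-1/81835) = 3862/6295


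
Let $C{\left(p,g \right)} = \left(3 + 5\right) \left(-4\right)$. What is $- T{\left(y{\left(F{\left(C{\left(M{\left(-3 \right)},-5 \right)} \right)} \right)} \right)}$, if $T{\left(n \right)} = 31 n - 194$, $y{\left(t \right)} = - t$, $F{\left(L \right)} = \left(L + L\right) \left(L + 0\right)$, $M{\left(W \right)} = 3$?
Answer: $63682$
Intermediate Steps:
$C{\left(p,g \right)} = -32$ ($C{\left(p,g \right)} = 8 \left(-4\right) = -32$)
$F{\left(L \right)} = 2 L^{2}$ ($F{\left(L \right)} = 2 L L = 2 L^{2}$)
$T{\left(n \right)} = -194 + 31 n$
$- T{\left(y{\left(F{\left(C{\left(M{\left(-3 \right)},-5 \right)} \right)} \right)} \right)} = - (-194 + 31 \left(- 2 \left(-32\right)^{2}\right)) = - (-194 + 31 \left(- 2 \cdot 1024\right)) = - (-194 + 31 \left(\left(-1\right) 2048\right)) = - (-194 + 31 \left(-2048\right)) = - (-194 - 63488) = \left(-1\right) \left(-63682\right) = 63682$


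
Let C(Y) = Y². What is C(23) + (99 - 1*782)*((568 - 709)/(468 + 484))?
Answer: 599911/952 ≈ 630.16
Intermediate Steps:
C(23) + (99 - 1*782)*((568 - 709)/(468 + 484)) = 23² + (99 - 1*782)*((568 - 709)/(468 + 484)) = 529 + (99 - 782)*(-141/952) = 529 - (-96303)/952 = 529 - 683*(-141/952) = 529 + 96303/952 = 599911/952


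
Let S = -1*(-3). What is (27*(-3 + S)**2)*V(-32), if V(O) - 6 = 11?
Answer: 0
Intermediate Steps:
S = 3
V(O) = 17 (V(O) = 6 + 11 = 17)
(27*(-3 + S)**2)*V(-32) = (27*(-3 + 3)**2)*17 = (27*0**2)*17 = (27*0)*17 = 0*17 = 0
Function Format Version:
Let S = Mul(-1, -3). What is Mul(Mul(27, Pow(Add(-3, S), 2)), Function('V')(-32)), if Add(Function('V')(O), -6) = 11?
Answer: 0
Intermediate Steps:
S = 3
Function('V')(O) = 17 (Function('V')(O) = Add(6, 11) = 17)
Mul(Mul(27, Pow(Add(-3, S), 2)), Function('V')(-32)) = Mul(Mul(27, Pow(Add(-3, 3), 2)), 17) = Mul(Mul(27, Pow(0, 2)), 17) = Mul(Mul(27, 0), 17) = Mul(0, 17) = 0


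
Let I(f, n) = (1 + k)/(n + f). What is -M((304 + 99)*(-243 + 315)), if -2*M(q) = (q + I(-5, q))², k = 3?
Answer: 354299461065456200/841638121 ≈ 4.2096e+8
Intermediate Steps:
I(f, n) = 4/(f + n) (I(f, n) = (1 + 3)/(n + f) = 4/(f + n))
M(q) = -(q + 4/(-5 + q))²/2
-M((304 + 99)*(-243 + 315)) = -(-1)*(4 + ((304 + 99)*(-243 + 315))*(-5 + (304 + 99)*(-243 + 315)))²/(2*(-5 + (304 + 99)*(-243 + 315))²) = -(-1)*(4 + (403*72)*(-5 + 403*72))²/(2*(-5 + 403*72)²) = -(-1)*(4 + 29016*(-5 + 29016))²/(2*(-5 + 29016)²) = -(-1)*(4 + 29016*29011)²/(2*29011²) = -(-1)*(4 + 841783176)²/(2*841638121) = -(-1)*841783180²/(2*841638121) = -(-1)*708598922130912400/(2*841638121) = -1*(-354299461065456200/841638121) = 354299461065456200/841638121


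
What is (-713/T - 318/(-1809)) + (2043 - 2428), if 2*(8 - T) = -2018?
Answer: -2918812/7571 ≈ -385.53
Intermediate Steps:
T = 1017 (T = 8 - ½*(-2018) = 8 + 1009 = 1017)
(-713/T - 318/(-1809)) + (2043 - 2428) = (-713/1017 - 318/(-1809)) + (2043 - 2428) = (-713*1/1017 - 318*(-1/1809)) - 385 = (-713/1017 + 106/603) - 385 = -3977/7571 - 385 = -2918812/7571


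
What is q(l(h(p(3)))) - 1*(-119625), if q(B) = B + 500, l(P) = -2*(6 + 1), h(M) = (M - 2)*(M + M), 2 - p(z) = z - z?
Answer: 120111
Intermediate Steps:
p(z) = 2 (p(z) = 2 - (z - z) = 2 - 1*0 = 2 + 0 = 2)
h(M) = 2*M*(-2 + M) (h(M) = (-2 + M)*(2*M) = 2*M*(-2 + M))
l(P) = -14 (l(P) = -2*7 = -14)
q(B) = 500 + B
q(l(h(p(3)))) - 1*(-119625) = (500 - 14) - 1*(-119625) = 486 + 119625 = 120111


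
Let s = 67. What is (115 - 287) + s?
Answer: -105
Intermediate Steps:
(115 - 287) + s = (115 - 287) + 67 = -172 + 67 = -105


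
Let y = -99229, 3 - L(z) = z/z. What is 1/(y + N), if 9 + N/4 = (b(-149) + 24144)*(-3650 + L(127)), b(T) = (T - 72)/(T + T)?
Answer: -149/52510480853 ≈ -2.8375e-9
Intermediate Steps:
L(z) = 2 (L(z) = 3 - z/z = 3 - 1*1 = 3 - 1 = 2)
b(T) = (-72 + T)/(2*T) (b(T) = (-72 + T)/((2*T)) = (-72 + T)*(1/(2*T)) = (-72 + T)/(2*T))
N = -52495695732/149 (N = -36 + 4*(((½)*(-72 - 149)/(-149) + 24144)*(-3650 + 2)) = -36 + 4*(((½)*(-1/149)*(-221) + 24144)*(-3648)) = -36 + 4*((221/298 + 24144)*(-3648)) = -36 + 4*((7195133/298)*(-3648)) = -36 + 4*(-13123922592/149) = -36 - 52495690368/149 = -52495695732/149 ≈ -3.5232e+8)
1/(y + N) = 1/(-99229 - 52495695732/149) = 1/(-52510480853/149) = -149/52510480853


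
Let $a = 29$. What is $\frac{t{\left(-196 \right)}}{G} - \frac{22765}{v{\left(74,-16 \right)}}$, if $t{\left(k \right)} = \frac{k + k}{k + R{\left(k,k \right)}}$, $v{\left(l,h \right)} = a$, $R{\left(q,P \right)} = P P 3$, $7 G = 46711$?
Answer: $- \frac{3074885037}{3917051} \approx -785.0$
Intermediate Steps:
$G = 6673$ ($G = \frac{1}{7} \cdot 46711 = 6673$)
$R{\left(q,P \right)} = 3 P^{2}$ ($R{\left(q,P \right)} = P^{2} \cdot 3 = 3 P^{2}$)
$v{\left(l,h \right)} = 29$
$t{\left(k \right)} = \frac{2 k}{k + 3 k^{2}}$ ($t{\left(k \right)} = \frac{k + k}{k + 3 k^{2}} = \frac{2 k}{k + 3 k^{2}}$)
$\frac{t{\left(-196 \right)}}{G} - \frac{22765}{v{\left(74,-16 \right)}} = \frac{2 \frac{1}{1 + 3 \left(-196\right)}}{6673} - \frac{22765}{29} = \frac{2}{1 - 588} \cdot \frac{1}{6673} - 785 = \frac{2}{-587} \cdot \frac{1}{6673} - 785 = 2 \left(- \frac{1}{587}\right) \frac{1}{6673} - 785 = \left(- \frac{2}{587}\right) \frac{1}{6673} - 785 = - \frac{2}{3917051} - 785 = - \frac{3074885037}{3917051}$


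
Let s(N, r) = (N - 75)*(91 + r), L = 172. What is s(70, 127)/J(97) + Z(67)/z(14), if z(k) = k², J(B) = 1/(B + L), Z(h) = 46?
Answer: -28734557/98 ≈ -2.9321e+5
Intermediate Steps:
J(B) = 1/(172 + B) (J(B) = 1/(B + 172) = 1/(172 + B))
s(N, r) = (-75 + N)*(91 + r)
s(70, 127)/J(97) + Z(67)/z(14) = (-6825 - 75*127 + 91*70 + 70*127)/(1/(172 + 97)) + 46/(14²) = (-6825 - 9525 + 6370 + 8890)/(1/269) + 46/196 = -1090/1/269 + 46*(1/196) = -1090*269 + 23/98 = -293210 + 23/98 = -28734557/98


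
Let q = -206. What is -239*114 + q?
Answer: -27452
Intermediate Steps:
-239*114 + q = -239*114 - 206 = -27246 - 206 = -27452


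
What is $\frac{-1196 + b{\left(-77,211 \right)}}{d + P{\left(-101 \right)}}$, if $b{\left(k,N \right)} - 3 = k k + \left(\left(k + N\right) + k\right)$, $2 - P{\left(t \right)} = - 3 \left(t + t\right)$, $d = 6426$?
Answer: $\frac{4793}{5822} \approx 0.82326$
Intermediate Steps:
$P{\left(t \right)} = 2 + 6 t$ ($P{\left(t \right)} = 2 - - 3 \left(t + t\right) = 2 - - 3 \cdot 2 t = 2 - - 6 t = 2 + 6 t$)
$b{\left(k,N \right)} = 3 + N + k^{2} + 2 k$ ($b{\left(k,N \right)} = 3 + \left(k k + \left(\left(k + N\right) + k\right)\right) = 3 + \left(k^{2} + \left(\left(N + k\right) + k\right)\right) = 3 + \left(k^{2} + \left(N + 2 k\right)\right) = 3 + \left(N + k^{2} + 2 k\right) = 3 + N + k^{2} + 2 k$)
$\frac{-1196 + b{\left(-77,211 \right)}}{d + P{\left(-101 \right)}} = \frac{-1196 + \left(3 + 211 + \left(-77\right)^{2} + 2 \left(-77\right)\right)}{6426 + \left(2 + 6 \left(-101\right)\right)} = \frac{-1196 + \left(3 + 211 + 5929 - 154\right)}{6426 + \left(2 - 606\right)} = \frac{-1196 + 5989}{6426 - 604} = \frac{4793}{5822}$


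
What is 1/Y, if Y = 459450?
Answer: 1/459450 ≈ 2.1765e-6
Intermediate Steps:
1/Y = 1/459450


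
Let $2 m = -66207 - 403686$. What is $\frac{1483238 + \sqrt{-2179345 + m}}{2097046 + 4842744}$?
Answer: $\frac{741619}{3469895} + \frac{i \sqrt{9657166}}{13879580} \approx 0.21373 + 0.0002239 i$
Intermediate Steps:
$m = - \frac{469893}{2}$ ($m = \frac{-66207 - 403686}{2} = \frac{1}{2} \left(-469893\right) = - \frac{469893}{2} \approx -2.3495 \cdot 10^{5}$)
$\frac{1483238 + \sqrt{-2179345 + m}}{2097046 + 4842744} = \frac{1483238 + \sqrt{-2179345 - \frac{469893}{2}}}{2097046 + 4842744} = \frac{1483238 + \sqrt{- \frac{4828583}{2}}}{6939790} = \left(1483238 + \frac{i \sqrt{9657166}}{2}\right) \frac{1}{6939790} = \frac{741619}{3469895} + \frac{i \sqrt{9657166}}{13879580}$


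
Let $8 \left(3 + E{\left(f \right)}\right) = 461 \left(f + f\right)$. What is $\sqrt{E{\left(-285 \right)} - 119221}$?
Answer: $\frac{i \sqrt{608281}}{2} \approx 389.96 i$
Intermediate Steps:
$E{\left(f \right)} = -3 + \frac{461 f}{4}$ ($E{\left(f \right)} = -3 + \frac{461 \left(f + f\right)}{8} = -3 + \frac{461 \cdot 2 f}{8} = -3 + \frac{922 f}{8} = -3 + \frac{461 f}{4}$)
$\sqrt{E{\left(-285 \right)} - 119221} = \sqrt{\left(-3 + \frac{461}{4} \left(-285\right)\right) - 119221} = \sqrt{\left(-3 - \frac{131385}{4}\right) - 119221} = \sqrt{- \frac{131397}{4} - 119221} = \sqrt{- \frac{608281}{4}} = \frac{i \sqrt{608281}}{2}$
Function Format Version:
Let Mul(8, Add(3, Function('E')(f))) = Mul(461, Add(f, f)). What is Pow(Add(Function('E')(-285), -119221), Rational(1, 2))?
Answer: Mul(Rational(1, 2), I, Pow(608281, Rational(1, 2))) ≈ Mul(389.96, I)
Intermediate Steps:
Function('E')(f) = Add(-3, Mul(Rational(461, 4), f)) (Function('E')(f) = Add(-3, Mul(Rational(1, 8), Mul(461, Add(f, f)))) = Add(-3, Mul(Rational(1, 8), Mul(461, Mul(2, f)))) = Add(-3, Mul(Rational(1, 8), Mul(922, f))) = Add(-3, Mul(Rational(461, 4), f)))
Pow(Add(Function('E')(-285), -119221), Rational(1, 2)) = Pow(Add(Add(-3, Mul(Rational(461, 4), -285)), -119221), Rational(1, 2)) = Pow(Add(Add(-3, Rational(-131385, 4)), -119221), Rational(1, 2)) = Pow(Add(Rational(-131397, 4), -119221), Rational(1, 2)) = Pow(Rational(-608281, 4), Rational(1, 2)) = Mul(Rational(1, 2), I, Pow(608281, Rational(1, 2)))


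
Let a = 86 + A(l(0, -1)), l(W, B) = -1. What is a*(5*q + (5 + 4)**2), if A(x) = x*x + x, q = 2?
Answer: 7826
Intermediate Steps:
A(x) = x + x**2 (A(x) = x**2 + x = x + x**2)
a = 86 (a = 86 - (1 - 1) = 86 - 1*0 = 86 + 0 = 86)
a*(5*q + (5 + 4)**2) = 86*(5*2 + (5 + 4)**2) = 86*(10 + 9**2) = 86*(10 + 81) = 86*91 = 7826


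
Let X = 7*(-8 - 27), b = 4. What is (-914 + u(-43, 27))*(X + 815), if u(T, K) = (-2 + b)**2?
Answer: -518700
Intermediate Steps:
X = -245 (X = 7*(-35) = -245)
u(T, K) = 4 (u(T, K) = (-2 + 4)**2 = 2**2 = 4)
(-914 + u(-43, 27))*(X + 815) = (-914 + 4)*(-245 + 815) = -910*570 = -518700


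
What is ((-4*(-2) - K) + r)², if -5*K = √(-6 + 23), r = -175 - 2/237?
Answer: 39167343898/1404225 - 79162*√17/1185 ≈ 27617.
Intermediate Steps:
r = -41477/237 (r = -175 - 2/237 = -41477/237 ≈ -175.01)
K = -√17/5 (K = -√(-6 + 23)/5 = -√17/5 ≈ -0.82462)
((-4*(-2) - K) + r)² = ((-4*(-2) - (-1)*√17/5) - 41477/237)² = ((8 + √17/5) - 41477/237)² = (-39581/237 + √17/5)²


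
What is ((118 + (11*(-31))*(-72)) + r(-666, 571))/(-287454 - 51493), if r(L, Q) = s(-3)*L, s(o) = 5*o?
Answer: -34660/338947 ≈ -0.10226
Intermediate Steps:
r(L, Q) = -15*L (r(L, Q) = (5*(-3))*L = -15*L)
((118 + (11*(-31))*(-72)) + r(-666, 571))/(-287454 - 51493) = ((118 + (11*(-31))*(-72)) - 15*(-666))/(-287454 - 51493) = ((118 - 341*(-72)) + 9990)/(-338947) = ((118 + 24552) + 9990)*(-1/338947) = (24670 + 9990)*(-1/338947) = 34660*(-1/338947) = -34660/338947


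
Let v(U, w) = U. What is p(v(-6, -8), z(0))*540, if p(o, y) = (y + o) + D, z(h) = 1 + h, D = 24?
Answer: 10260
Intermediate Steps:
p(o, y) = 24 + o + y (p(o, y) = (y + o) + 24 = (o + y) + 24 = 24 + o + y)
p(v(-6, -8), z(0))*540 = (24 - 6 + (1 + 0))*540 = (24 - 6 + 1)*540 = 19*540 = 10260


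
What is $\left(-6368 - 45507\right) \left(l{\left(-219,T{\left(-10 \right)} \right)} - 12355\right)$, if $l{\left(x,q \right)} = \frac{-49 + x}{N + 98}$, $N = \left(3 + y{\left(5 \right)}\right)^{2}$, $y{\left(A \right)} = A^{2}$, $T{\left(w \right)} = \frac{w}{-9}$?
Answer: $\frac{282650741875}{441} \approx 6.4093 \cdot 10^{8}$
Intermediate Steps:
$T{\left(w \right)} = - \frac{w}{9}$ ($T{\left(w \right)} = w \left(- \frac{1}{9}\right) = - \frac{w}{9}$)
$N = 784$ ($N = \left(3 + 5^{2}\right)^{2} = \left(3 + 25\right)^{2} = 28^{2} = 784$)
$l{\left(x,q \right)} = - \frac{1}{18} + \frac{x}{882}$ ($l{\left(x,q \right)} = \frac{-49 + x}{784 + 98} = \frac{-49 + x}{882} = \left(-49 + x\right) \frac{1}{882} = - \frac{1}{18} + \frac{x}{882}$)
$\left(-6368 - 45507\right) \left(l{\left(-219,T{\left(-10 \right)} \right)} - 12355\right) = \left(-6368 - 45507\right) \left(\left(- \frac{1}{18} + \frac{1}{882} \left(-219\right)\right) - 12355\right) = - 51875 \left(\left(- \frac{1}{18} - \frac{73}{294}\right) - 12355\right) = - 51875 \left(- \frac{134}{441} - 12355\right) = \left(-51875\right) \left(- \frac{5448689}{441}\right) = \frac{282650741875}{441}$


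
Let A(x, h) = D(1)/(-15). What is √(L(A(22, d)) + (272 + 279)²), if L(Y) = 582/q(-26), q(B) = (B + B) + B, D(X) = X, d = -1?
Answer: 6*√1425203/13 ≈ 550.99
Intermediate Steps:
A(x, h) = -1/15 (A(x, h) = 1/(-15) = 1*(-1/15) = -1/15)
q(B) = 3*B (q(B) = 2*B + B = 3*B)
L(Y) = -97/13 (L(Y) = 582/((3*(-26))) = 582/(-78) = 582*(-1/78) = -97/13)
√(L(A(22, d)) + (272 + 279)²) = √(-97/13 + (272 + 279)²) = √(-97/13 + 551²) = √(-97/13 + 303601) = √(3946716/13) = 6*√1425203/13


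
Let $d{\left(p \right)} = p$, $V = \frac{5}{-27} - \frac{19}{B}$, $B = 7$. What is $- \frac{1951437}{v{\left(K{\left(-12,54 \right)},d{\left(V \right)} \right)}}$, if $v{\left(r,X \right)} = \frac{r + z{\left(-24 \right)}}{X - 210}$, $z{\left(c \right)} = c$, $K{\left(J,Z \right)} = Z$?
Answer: $\frac{13086987001}{945} \approx 1.3849 \cdot 10^{7}$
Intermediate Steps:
$V = - \frac{548}{189}$ ($V = \frac{5}{-27} - \frac{19}{7} = 5 \left(- \frac{1}{27}\right) - \frac{19}{7} = - \frac{5}{27} - \frac{19}{7} = - \frac{548}{189} \approx -2.8995$)
$v{\left(r,X \right)} = \frac{-24 + r}{-210 + X}$ ($v{\left(r,X \right)} = \frac{r - 24}{X - 210} = \frac{-24 + r}{-210 + X}$)
$- \frac{1951437}{v{\left(K{\left(-12,54 \right)},d{\left(V \right)} \right)}} = - \frac{1951437}{\frac{1}{-210 - \frac{548}{189}} \left(-24 + 54\right)} = - \frac{1951437}{\frac{1}{- \frac{40238}{189}} \cdot 30} = - \frac{1951437}{\left(- \frac{189}{40238}\right) 30} = - \frac{1951437}{- \frac{2835}{20119}} = \left(-1951437\right) \left(- \frac{20119}{2835}\right) = \frac{13086987001}{945}$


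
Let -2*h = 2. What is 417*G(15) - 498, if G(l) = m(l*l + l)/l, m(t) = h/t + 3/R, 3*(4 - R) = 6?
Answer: -547699/1200 ≈ -456.42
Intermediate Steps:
h = -1 (h = -½*2 = -1)
R = 2 (R = 4 - ⅓*6 = 4 - 2 = 2)
m(t) = 3/2 - 1/t (m(t) = -1/t + 3/2 = 3/2 - 1/t)
G(l) = (3/2 - 1/(l + l²))/l (G(l) = (3/2 - 1/(l*l + l))/l = (3/2 - 1/(l² + l))/l = (3/2 - 1/(l + l²))/l)
417*G(15) - 498 = 417*((½)*(-2 + 3*15*(1 + 15))/(15²*(1 + 15))) - 498 = 417*((½)*(1/225)*(-2 + 3*15*16)/16) - 498 = 417*((½)*(1/225)*(1/16)*(-2 + 720)) - 498 = 417*((½)*(1/225)*(1/16)*718) - 498 = 417*(359/3600) - 498 = 49901/1200 - 498 = -547699/1200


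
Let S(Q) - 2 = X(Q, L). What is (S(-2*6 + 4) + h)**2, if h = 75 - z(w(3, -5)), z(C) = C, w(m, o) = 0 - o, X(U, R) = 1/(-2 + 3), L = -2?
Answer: 5329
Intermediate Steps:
X(U, R) = 1 (X(U, R) = 1/1 = 1)
w(m, o) = -o
S(Q) = 3 (S(Q) = 2 + 1 = 3)
h = 70 (h = 75 - (-1)*(-5) = 75 - 1*5 = 75 - 5 = 70)
(S(-2*6 + 4) + h)**2 = (3 + 70)**2 = 73**2 = 5329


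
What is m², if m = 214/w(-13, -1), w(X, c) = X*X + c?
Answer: 11449/7056 ≈ 1.6226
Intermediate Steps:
w(X, c) = c + X² (w(X, c) = X² + c = c + X²)
m = 107/84 (m = 214/(-1 + (-13)²) = 214/(-1 + 169) = 214/168 = 214*(1/168) = 107/84 ≈ 1.2738)
m² = (107/84)² = 11449/7056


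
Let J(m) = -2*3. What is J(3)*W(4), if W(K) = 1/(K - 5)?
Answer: 6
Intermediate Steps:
W(K) = 1/(-5 + K)
J(m) = -6
J(3)*W(4) = -6/(-5 + 4) = -6/(-1) = -6*(-1) = 6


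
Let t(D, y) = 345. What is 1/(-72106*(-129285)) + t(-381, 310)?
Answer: 3216167352451/9322224210 ≈ 345.00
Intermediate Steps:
1/(-72106*(-129285)) + t(-381, 310) = 1/(-72106*(-129285)) + 345 = -1/72106*(-1/129285) + 345 = 1/9322224210 + 345 = 3216167352451/9322224210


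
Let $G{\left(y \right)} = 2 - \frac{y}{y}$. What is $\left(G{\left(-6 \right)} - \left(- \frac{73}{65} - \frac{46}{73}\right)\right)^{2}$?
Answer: $\frac{170668096}{22515025} \approx 7.5802$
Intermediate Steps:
$G{\left(y \right)} = 1$ ($G{\left(y \right)} = 2 - 1 = 1$)
$\left(G{\left(-6 \right)} - \left(- \frac{73}{65} - \frac{46}{73}\right)\right)^{2} = \left(1 - \left(- \frac{73}{65} - \frac{46}{73}\right)\right)^{2} = \left(1 - - \frac{8319}{4745}\right)^{2} = \left(1 + \left(\frac{73}{65} + \frac{46}{73}\right)\right)^{2} = \left(1 + \frac{8319}{4745}\right)^{2} = \left(\frac{13064}{4745}\right)^{2} = \frac{170668096}{22515025}$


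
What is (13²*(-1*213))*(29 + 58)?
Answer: -3131739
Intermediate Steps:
(13²*(-1*213))*(29 + 58) = (169*(-213))*87 = -35997*87 = -3131739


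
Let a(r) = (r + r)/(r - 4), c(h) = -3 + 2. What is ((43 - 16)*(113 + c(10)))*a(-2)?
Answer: 2016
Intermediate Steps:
c(h) = -1
a(r) = 2*r/(-4 + r) (a(r) = (2*r)/(-4 + r) = 2*r/(-4 + r))
((43 - 16)*(113 + c(10)))*a(-2) = ((43 - 16)*(113 - 1))*(2*(-2)/(-4 - 2)) = (27*112)*(2*(-2)/(-6)) = 3024*(2*(-2)*(-1/6)) = 3024*(2/3) = 2016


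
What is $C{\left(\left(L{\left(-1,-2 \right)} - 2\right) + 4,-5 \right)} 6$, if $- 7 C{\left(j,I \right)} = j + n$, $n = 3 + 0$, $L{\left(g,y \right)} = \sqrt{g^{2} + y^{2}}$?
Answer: $- \frac{30}{7} - \frac{6 \sqrt{5}}{7} \approx -6.2023$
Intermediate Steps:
$n = 3$
$C{\left(j,I \right)} = - \frac{3}{7} - \frac{j}{7}$ ($C{\left(j,I \right)} = - \frac{j + 3}{7} = - \frac{3 + j}{7} = - \frac{3}{7} - \frac{j}{7}$)
$C{\left(\left(L{\left(-1,-2 \right)} - 2\right) + 4,-5 \right)} 6 = \left(- \frac{3}{7} - \frac{\left(\sqrt{\left(-1\right)^{2} + \left(-2\right)^{2}} - 2\right) + 4}{7}\right) 6 = \left(- \frac{3}{7} - \frac{\left(\sqrt{1 + 4} - 2\right) + 4}{7}\right) 6 = \left(- \frac{3}{7} - \frac{\left(\sqrt{5} - 2\right) + 4}{7}\right) 6 = \left(- \frac{3}{7} - \frac{\left(-2 + \sqrt{5}\right) + 4}{7}\right) 6 = \left(- \frac{3}{7} - \frac{2 + \sqrt{5}}{7}\right) 6 = \left(- \frac{3}{7} - \left(\frac{2}{7} + \frac{\sqrt{5}}{7}\right)\right) 6 = \left(- \frac{5}{7} - \frac{\sqrt{5}}{7}\right) 6 = - \frac{30}{7} - \frac{6 \sqrt{5}}{7}$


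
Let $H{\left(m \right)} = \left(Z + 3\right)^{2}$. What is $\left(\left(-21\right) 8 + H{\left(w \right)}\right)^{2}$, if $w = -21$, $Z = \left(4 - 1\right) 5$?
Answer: $24336$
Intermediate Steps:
$Z = 15$ ($Z = 3 \cdot 5 = 15$)
$H{\left(m \right)} = 324$ ($H{\left(m \right)} = \left(15 + 3\right)^{2} = 18^{2} = 324$)
$\left(\left(-21\right) 8 + H{\left(w \right)}\right)^{2} = \left(\left(-21\right) 8 + 324\right)^{2} = \left(-168 + 324\right)^{2} = 156^{2} = 24336$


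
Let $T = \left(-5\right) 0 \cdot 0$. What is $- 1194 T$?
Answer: $0$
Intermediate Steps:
$T = 0$ ($T = 0 \cdot 0 = 0$)
$- 1194 T = \left(-1194\right) 0 = 0$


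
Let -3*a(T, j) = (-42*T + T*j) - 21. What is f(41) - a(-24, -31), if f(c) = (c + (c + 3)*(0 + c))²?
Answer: 3404602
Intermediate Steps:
a(T, j) = 7 + 14*T - T*j/3 (a(T, j) = -((-42*T + T*j) - 21)/3 = -(-21 - 42*T + T*j)/3 = 7 + 14*T - T*j/3)
f(c) = (c + c*(3 + c))² (f(c) = (c + (3 + c)*c)² = (c + c*(3 + c))²)
f(41) - a(-24, -31) = 41²*(4 + 41)² - (7 + 14*(-24) - ⅓*(-24)*(-31)) = 1681*45² - (7 - 336 - 248) = 1681*2025 - 1*(-577) = 3404025 + 577 = 3404602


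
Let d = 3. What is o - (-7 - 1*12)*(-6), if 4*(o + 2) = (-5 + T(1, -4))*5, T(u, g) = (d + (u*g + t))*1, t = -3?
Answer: -509/4 ≈ -127.25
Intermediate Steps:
T(u, g) = g*u (T(u, g) = (3 + (u*g - 3))*1 = (3 + (g*u - 3))*1 = (3 + (-3 + g*u))*1 = (g*u)*1 = g*u)
o = -53/4 (o = -2 + ((-5 - 4*1)*5)/4 = -2 + ((-5 - 4)*5)/4 = -2 + (-9*5)/4 = -2 + (¼)*(-45) = -2 - 45/4 = -53/4 ≈ -13.250)
o - (-7 - 1*12)*(-6) = -53/4 - (-7 - 1*12)*(-6) = -53/4 - (-7 - 12)*(-6) = -53/4 - (-19)*(-6) = -53/4 - 1*114 = -53/4 - 114 = -509/4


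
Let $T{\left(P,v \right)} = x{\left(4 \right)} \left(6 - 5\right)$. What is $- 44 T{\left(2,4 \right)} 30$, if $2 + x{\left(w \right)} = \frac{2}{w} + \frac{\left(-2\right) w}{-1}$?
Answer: $-8580$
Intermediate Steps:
$x{\left(w \right)} = -2 + 2 w + \frac{2}{w}$ ($x{\left(w \right)} = -2 + \left(\frac{2}{w} + \frac{\left(-2\right) w}{-1}\right) = -2 + \left(\frac{2}{w} + - 2 w \left(-1\right)\right) = -2 + \left(\frac{2}{w} + 2 w\right) = -2 + \left(2 w + \frac{2}{w}\right) = -2 + 2 w + \frac{2}{w}$)
$T{\left(P,v \right)} = \frac{13}{2}$ ($T{\left(P,v \right)} = \left(-2 + 2 \cdot 4 + \frac{2}{4}\right) \left(6 - 5\right) = \left(-2 + 8 + 2 \cdot \frac{1}{4}\right) 1 = \left(-2 + 8 + \frac{1}{2}\right) 1 = \frac{13}{2} \cdot 1 = \frac{13}{2}$)
$- 44 T{\left(2,4 \right)} 30 = \left(-44\right) \frac{13}{2} \cdot 30 = \left(-286\right) 30 = -8580$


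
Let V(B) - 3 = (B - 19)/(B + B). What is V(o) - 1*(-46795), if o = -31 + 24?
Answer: 327599/7 ≈ 46800.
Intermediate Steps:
o = -7
V(B) = 3 + (-19 + B)/(2*B) (V(B) = 3 + (B - 19)/(B + B) = 3 + (-19 + B)/((2*B)) = 3 + (-19 + B)*(1/(2*B)) = 3 + (-19 + B)/(2*B))
V(o) - 1*(-46795) = (½)*(-19 + 7*(-7))/(-7) - 1*(-46795) = (½)*(-⅐)*(-19 - 49) + 46795 = (½)*(-⅐)*(-68) + 46795 = 34/7 + 46795 = 327599/7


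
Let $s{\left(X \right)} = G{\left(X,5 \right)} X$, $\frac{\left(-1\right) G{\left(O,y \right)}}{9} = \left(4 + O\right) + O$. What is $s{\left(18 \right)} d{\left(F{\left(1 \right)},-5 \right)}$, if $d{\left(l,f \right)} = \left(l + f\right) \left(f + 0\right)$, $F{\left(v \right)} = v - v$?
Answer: $-162000$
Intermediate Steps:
$F{\left(v \right)} = 0$
$d{\left(l,f \right)} = f \left(f + l\right)$ ($d{\left(l,f \right)} = \left(f + l\right) f = f \left(f + l\right)$)
$G{\left(O,y \right)} = -36 - 18 O$ ($G{\left(O,y \right)} = - 9 \left(\left(4 + O\right) + O\right) = - 9 \left(4 + 2 O\right) = -36 - 18 O$)
$s{\left(X \right)} = X \left(-36 - 18 X\right)$ ($s{\left(X \right)} = \left(-36 - 18 X\right) X = X \left(-36 - 18 X\right)$)
$s{\left(18 \right)} d{\left(F{\left(1 \right)},-5 \right)} = \left(-18\right) 18 \left(2 + 18\right) \left(- 5 \left(-5 + 0\right)\right) = \left(-18\right) 18 \cdot 20 \left(\left(-5\right) \left(-5\right)\right) = \left(-6480\right) 25 = -162000$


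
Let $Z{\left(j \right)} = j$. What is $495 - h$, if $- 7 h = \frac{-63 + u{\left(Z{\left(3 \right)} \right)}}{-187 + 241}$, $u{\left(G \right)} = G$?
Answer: $\frac{31175}{63} \approx 494.84$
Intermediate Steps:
$h = \frac{10}{63}$ ($h = - \frac{\left(-63 + 3\right) \frac{1}{-187 + 241}}{7} = - \frac{\left(-60\right) \frac{1}{54}}{7} = \left(- \frac{1}{7}\right) \left(- \frac{10}{9}\right) = \frac{10}{63} \approx 0.15873$)
$495 - h = 495 - \frac{10}{63} = \frac{31175}{63}$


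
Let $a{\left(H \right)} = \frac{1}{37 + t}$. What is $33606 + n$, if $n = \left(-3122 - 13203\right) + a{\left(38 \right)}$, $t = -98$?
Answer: $\frac{1054140}{61} \approx 17281.0$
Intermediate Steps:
$a{\left(H \right)} = - \frac{1}{61}$ ($a{\left(H \right)} = \frac{1}{37 - 98} = \frac{1}{-61} = - \frac{1}{61}$)
$n = - \frac{995826}{61}$ ($n = \left(-3122 - 13203\right) - \frac{1}{61} = -16325 - \frac{1}{61} = - \frac{995826}{61} \approx -16325.0$)
$33606 + n = 33606 - \frac{995826}{61} = \frac{1054140}{61}$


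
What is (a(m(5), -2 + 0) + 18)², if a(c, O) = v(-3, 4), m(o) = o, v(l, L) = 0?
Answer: 324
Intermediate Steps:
a(c, O) = 0
(a(m(5), -2 + 0) + 18)² = (0 + 18)² = 18² = 324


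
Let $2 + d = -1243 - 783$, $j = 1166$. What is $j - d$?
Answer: $3194$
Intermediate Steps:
$d = -2028$ ($d = -2 - 2026 = -2028$)
$j - d = 1166 - -2028 = 1166 + 2028 = 3194$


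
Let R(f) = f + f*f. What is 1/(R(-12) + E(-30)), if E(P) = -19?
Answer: 1/113 ≈ 0.0088496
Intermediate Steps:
R(f) = f + f²
1/(R(-12) + E(-30)) = 1/(-12*(1 - 12) - 19) = 1/(-12*(-11) - 19) = 1/(132 - 19) = 1/113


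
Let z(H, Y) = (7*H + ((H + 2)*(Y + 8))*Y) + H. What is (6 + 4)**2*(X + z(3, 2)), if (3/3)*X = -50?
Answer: 7400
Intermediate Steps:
X = -50
z(H, Y) = 8*H + Y*(2 + H)*(8 + Y) (z(H, Y) = (7*H + ((2 + H)*(8 + Y))*Y) + H = (7*H + Y*(2 + H)*(8 + Y)) + H = 8*H + Y*(2 + H)*(8 + Y))
(6 + 4)**2*(X + z(3, 2)) = (6 + 4)**2*(-50 + (2*2**2 + 8*3 + 16*2 + 3*2**2 + 8*3*2)) = 10**2*(-50 + (2*4 + 24 + 32 + 3*4 + 48)) = 100*(-50 + (8 + 24 + 32 + 12 + 48)) = 100*(-50 + 124) = 100*74 = 7400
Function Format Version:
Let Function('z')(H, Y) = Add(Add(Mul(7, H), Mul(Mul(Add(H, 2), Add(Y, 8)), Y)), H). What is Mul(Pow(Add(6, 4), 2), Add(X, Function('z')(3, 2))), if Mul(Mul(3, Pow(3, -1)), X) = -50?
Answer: 7400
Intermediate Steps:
X = -50
Function('z')(H, Y) = Add(Mul(8, H), Mul(Y, Add(2, H), Add(8, Y))) (Function('z')(H, Y) = Add(Add(Mul(7, H), Mul(Mul(Add(2, H), Add(8, Y)), Y)), H) = Add(Add(Mul(7, H), Mul(Y, Add(2, H), Add(8, Y))), H) = Add(Mul(8, H), Mul(Y, Add(2, H), Add(8, Y))))
Mul(Pow(Add(6, 4), 2), Add(X, Function('z')(3, 2))) = Mul(Pow(Add(6, 4), 2), Add(-50, Add(Mul(2, Pow(2, 2)), Mul(8, 3), Mul(16, 2), Mul(3, Pow(2, 2)), Mul(8, 3, 2)))) = Mul(Pow(10, 2), Add(-50, Add(Mul(2, 4), 24, 32, Mul(3, 4), 48))) = Mul(100, Add(-50, Add(8, 24, 32, 12, 48))) = Mul(100, Add(-50, 124)) = Mul(100, 74) = 7400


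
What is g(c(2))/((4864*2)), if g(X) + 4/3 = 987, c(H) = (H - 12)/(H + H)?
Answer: 2957/29184 ≈ 0.10132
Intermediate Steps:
c(H) = (-12 + H)/(2*H) (c(H) = (-12 + H)/((2*H)) = (-12 + H)*(1/(2*H)) = (-12 + H)/(2*H))
g(X) = 2957/3 (g(X) = -4/3 + 987 = 2957/3)
g(c(2))/((4864*2)) = 2957/(3*((4864*2))) = (2957/3)/9728 = (2957/3)*(1/9728) = 2957/29184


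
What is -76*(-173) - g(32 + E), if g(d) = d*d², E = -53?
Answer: 22409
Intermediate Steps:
g(d) = d³
-76*(-173) - g(32 + E) = -76*(-173) - (32 - 53)³ = 13148 - 1*(-21)³ = 13148 - 1*(-9261) = 13148 + 9261 = 22409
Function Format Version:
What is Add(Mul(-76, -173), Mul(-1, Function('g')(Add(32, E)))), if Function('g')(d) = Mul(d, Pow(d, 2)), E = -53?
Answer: 22409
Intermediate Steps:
Function('g')(d) = Pow(d, 3)
Add(Mul(-76, -173), Mul(-1, Function('g')(Add(32, E)))) = Add(Mul(-76, -173), Mul(-1, Pow(Add(32, -53), 3))) = Add(13148, Mul(-1, Pow(-21, 3))) = Add(13148, Mul(-1, -9261)) = Add(13148, 9261) = 22409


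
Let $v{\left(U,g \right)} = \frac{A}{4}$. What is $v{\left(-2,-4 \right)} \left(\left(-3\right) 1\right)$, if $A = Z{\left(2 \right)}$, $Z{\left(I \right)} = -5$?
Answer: $\frac{15}{4} \approx 3.75$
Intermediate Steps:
$A = -5$
$v{\left(U,g \right)} = - \frac{5}{4}$
$v{\left(-2,-4 \right)} \left(\left(-3\right) 1\right) = - \frac{5 \left(\left(-3\right) 1\right)}{4} = \left(- \frac{5}{4}\right) \left(-3\right) = \frac{15}{4}$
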